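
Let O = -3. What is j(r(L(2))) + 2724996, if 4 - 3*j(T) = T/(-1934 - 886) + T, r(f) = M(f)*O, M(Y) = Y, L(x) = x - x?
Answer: 8174992/3 ≈ 2.7250e+6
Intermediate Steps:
L(x) = 0
r(f) = -3*f (r(f) = f*(-3) = -3*f)
j(T) = 4/3 - 2819*T/8460 (j(T) = 4/3 - (T/(-1934 - 886) + T)/3 = 4/3 - (T/(-2820) + T)/3 = 4/3 - (-T/2820 + T)/3 = 4/3 - 2819*T/8460)
j(r(L(2))) + 2724996 = (4/3 - (-2819)*0/2820) + 2724996 = (4/3 - 2819/8460*0) + 2724996 = (4/3 + 0) + 2724996 = 4/3 + 2724996 = 8174992/3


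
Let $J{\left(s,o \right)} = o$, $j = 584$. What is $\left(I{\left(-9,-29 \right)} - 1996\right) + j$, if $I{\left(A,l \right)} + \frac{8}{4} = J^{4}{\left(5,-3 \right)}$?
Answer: $-1333$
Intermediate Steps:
$I{\left(A,l \right)} = 79$ ($I{\left(A,l \right)} = -2 + \left(-3\right)^{4} = -2 + 81 = 79$)
$\left(I{\left(-9,-29 \right)} - 1996\right) + j = \left(79 - 1996\right) + 584 = -1917 + 584 = -1333$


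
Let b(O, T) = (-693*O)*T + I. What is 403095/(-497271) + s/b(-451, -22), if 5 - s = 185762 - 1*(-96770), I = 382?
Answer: -877004328921/1139672861948 ≈ -0.76952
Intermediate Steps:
b(O, T) = 382 - 693*O*T (b(O, T) = (-693*O)*T + 382 = -693*O*T + 382 = 382 - 693*O*T)
s = -282527 (s = 5 - (185762 - 1*(-96770)) = 5 - (185762 + 96770) = 5 - 1*282532 = 5 - 282532 = -282527)
403095/(-497271) + s/b(-451, -22) = 403095/(-497271) - 282527/(382 - 693*(-451)*(-22)) = 403095*(-1/497271) - 282527/(382 - 6875946) = -134365/165757 - 282527/(-6875564) = -134365/165757 - 282527*(-1/6875564) = -134365/165757 + 282527/6875564 = -877004328921/1139672861948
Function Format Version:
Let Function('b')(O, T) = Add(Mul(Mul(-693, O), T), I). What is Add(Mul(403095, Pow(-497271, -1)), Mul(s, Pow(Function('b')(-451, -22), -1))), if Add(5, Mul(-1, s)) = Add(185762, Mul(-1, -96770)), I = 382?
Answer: Rational(-877004328921, 1139672861948) ≈ -0.76952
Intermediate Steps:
Function('b')(O, T) = Add(382, Mul(-693, O, T)) (Function('b')(O, T) = Add(Mul(Mul(-693, O), T), 382) = Add(Mul(-693, O, T), 382) = Add(382, Mul(-693, O, T)))
s = -282527 (s = Add(5, Mul(-1, Add(185762, Mul(-1, -96770)))) = Add(5, Mul(-1, Add(185762, 96770))) = Add(5, Mul(-1, 282532)) = Add(5, -282532) = -282527)
Add(Mul(403095, Pow(-497271, -1)), Mul(s, Pow(Function('b')(-451, -22), -1))) = Add(Mul(403095, Pow(-497271, -1)), Mul(-282527, Pow(Add(382, Mul(-693, -451, -22)), -1))) = Add(Mul(403095, Rational(-1, 497271)), Mul(-282527, Pow(Add(382, -6875946), -1))) = Add(Rational(-134365, 165757), Mul(-282527, Pow(-6875564, -1))) = Add(Rational(-134365, 165757), Mul(-282527, Rational(-1, 6875564))) = Add(Rational(-134365, 165757), Rational(282527, 6875564)) = Rational(-877004328921, 1139672861948)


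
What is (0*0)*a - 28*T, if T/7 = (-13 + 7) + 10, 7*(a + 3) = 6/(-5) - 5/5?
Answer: -784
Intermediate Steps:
a = -116/35 (a = -3 + (6/(-5) - 5/5)/7 = -3 + (6*(-⅕) - 5*⅕)/7 = -3 + (-6/5 - 1)/7 = -3 + (⅐)*(-11/5) = -3 - 11/35 = -116/35 ≈ -3.3143)
T = 28 (T = 7*((-13 + 7) + 10) = 7*(-6 + 10) = 7*4 = 28)
(0*0)*a - 28*T = (0*0)*(-116/35) - 28*28 = 0*(-116/35) - 784 = 0 - 784 = -784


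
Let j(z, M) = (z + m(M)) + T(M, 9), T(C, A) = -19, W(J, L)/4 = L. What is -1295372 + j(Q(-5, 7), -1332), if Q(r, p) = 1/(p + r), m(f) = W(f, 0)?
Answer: -2590781/2 ≈ -1.2954e+6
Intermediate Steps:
W(J, L) = 4*L
m(f) = 0 (m(f) = 4*0 = 0)
j(z, M) = -19 + z (j(z, M) = (z + 0) - 19 = z - 19 = -19 + z)
-1295372 + j(Q(-5, 7), -1332) = -1295372 + (-19 + 1/(7 - 5)) = -1295372 + (-19 + 1/2) = -1295372 + (-19 + ½) = -1295372 - 37/2 = -2590781/2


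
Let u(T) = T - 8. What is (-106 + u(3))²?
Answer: 12321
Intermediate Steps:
u(T) = -8 + T
(-106 + u(3))² = (-106 + (-8 + 3))² = (-106 - 5)² = (-111)² = 12321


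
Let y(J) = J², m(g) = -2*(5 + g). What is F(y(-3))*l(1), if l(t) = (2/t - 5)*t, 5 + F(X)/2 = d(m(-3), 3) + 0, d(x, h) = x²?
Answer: -66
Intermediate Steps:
m(g) = -10 - 2*g
F(X) = 22 (F(X) = -10 + 2*((-10 - 2*(-3))² + 0) = -10 + 2*((-10 + 6)² + 0) = -10 + 2*((-4)² + 0) = -10 + 2*(16 + 0) = -10 + 2*16 = -10 + 32 = 22)
l(t) = t*(-5 + 2/t) (l(t) = (-5 + 2/t)*t = t*(-5 + 2/t))
F(y(-3))*l(1) = 22*(2 - 5*1) = 22*(2 - 5) = 22*(-3) = -66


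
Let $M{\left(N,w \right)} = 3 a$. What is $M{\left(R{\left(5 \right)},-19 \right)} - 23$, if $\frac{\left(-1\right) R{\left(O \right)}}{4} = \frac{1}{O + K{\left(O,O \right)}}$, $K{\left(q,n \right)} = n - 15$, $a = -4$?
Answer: $-35$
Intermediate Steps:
$K{\left(q,n \right)} = -15 + n$ ($K{\left(q,n \right)} = n - 15 = -15 + n$)
$R{\left(O \right)} = - \frac{4}{-15 + 2 O}$ ($R{\left(O \right)} = - \frac{4}{O + \left(-15 + O\right)} = - \frac{4}{-15 + 2 O}$)
$M{\left(N,w \right)} = -12$ ($M{\left(N,w \right)} = 3 \left(-4\right) = -12$)
$M{\left(R{\left(5 \right)},-19 \right)} - 23 = -12 - 23 = -35$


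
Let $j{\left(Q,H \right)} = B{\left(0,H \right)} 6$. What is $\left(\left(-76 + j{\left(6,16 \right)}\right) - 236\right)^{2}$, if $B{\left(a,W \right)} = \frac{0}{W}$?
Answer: $97344$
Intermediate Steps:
$B{\left(a,W \right)} = 0$
$j{\left(Q,H \right)} = 0$ ($j{\left(Q,H \right)} = 0 \cdot 6 = 0$)
$\left(\left(-76 + j{\left(6,16 \right)}\right) - 236\right)^{2} = \left(\left(-76 + 0\right) - 236\right)^{2} = \left(-76 - 236\right)^{2} = \left(-312\right)^{2} = 97344$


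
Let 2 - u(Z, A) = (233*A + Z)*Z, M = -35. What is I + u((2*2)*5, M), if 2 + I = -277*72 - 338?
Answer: 142418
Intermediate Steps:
I = -20284 (I = -2 + (-277*72 - 338) = -2 + (-19944 - 338) = -2 - 20282 = -20284)
u(Z, A) = 2 - Z*(Z + 233*A) (u(Z, A) = 2 - (233*A + Z)*Z = 2 - (Z + 233*A)*Z = 2 - Z*(Z + 233*A))
I + u((2*2)*5, M) = -20284 + (2 - ((2*2)*5)² - 233*(-35)*(2*2)*5) = -20284 + (2 - (4*5)² - 233*(-35)*4*5) = -20284 + (2 - 1*20² - 233*(-35)*20) = -20284 + (2 - 1*400 + 163100) = -20284 + (2 - 400 + 163100) = -20284 + 162702 = 142418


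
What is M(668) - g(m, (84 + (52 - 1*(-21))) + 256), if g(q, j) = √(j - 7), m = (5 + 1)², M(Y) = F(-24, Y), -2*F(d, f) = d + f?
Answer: -322 - √406 ≈ -342.15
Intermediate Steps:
F(d, f) = -d/2 - f/2 (F(d, f) = -(d + f)/2 = -d/2 - f/2)
M(Y) = 12 - Y/2 (M(Y) = -½*(-24) - Y/2 = 12 - Y/2)
m = 36 (m = 6² = 36)
g(q, j) = √(-7 + j)
M(668) - g(m, (84 + (52 - 1*(-21))) + 256) = (12 - ½*668) - √(-7 + ((84 + (52 - 1*(-21))) + 256)) = (12 - 334) - √(-7 + ((84 + (52 + 21)) + 256)) = -322 - √(-7 + ((84 + 73) + 256)) = -322 - √(-7 + (157 + 256)) = -322 - √(-7 + 413) = -322 - √406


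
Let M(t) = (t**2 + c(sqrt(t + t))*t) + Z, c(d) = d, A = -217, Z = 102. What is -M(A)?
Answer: -47191 + 217*I*sqrt(434) ≈ -47191.0 + 4520.7*I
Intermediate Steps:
M(t) = 102 + t**2 + sqrt(2)*t**(3/2) (M(t) = (t**2 + sqrt(t + t)*t) + 102 = (t**2 + sqrt(2*t)*t) + 102 = (t**2 + (sqrt(2)*sqrt(t))*t) + 102 = (t**2 + sqrt(2)*t**(3/2)) + 102 = 102 + t**2 + sqrt(2)*t**(3/2))
-M(A) = -(102 + (-217)**2 + sqrt(2)*(-217)**(3/2)) = -(102 + 47089 + sqrt(2)*(-217*I*sqrt(217))) = -(102 + 47089 - 217*I*sqrt(434)) = -(47191 - 217*I*sqrt(434)) = -47191 + 217*I*sqrt(434)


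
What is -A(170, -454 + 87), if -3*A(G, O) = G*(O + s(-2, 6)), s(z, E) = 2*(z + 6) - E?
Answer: -62050/3 ≈ -20683.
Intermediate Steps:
s(z, E) = 12 - E + 2*z (s(z, E) = 2*(6 + z) - E = (12 + 2*z) - E = 12 - E + 2*z)
A(G, O) = -G*(2 + O)/3 (A(G, O) = -G*(O + (12 - 1*6 + 2*(-2)))/3 = -G*(O + (12 - 6 - 4))/3 = -G*(O + 2)/3 = -G*(2 + O)/3)
-A(170, -454 + 87) = -(-1)*170*(2 + (-454 + 87))/3 = -(-1)*170*(2 - 367)/3 = -(-1)*170*(-365)/3 = -1*62050/3 = -62050/3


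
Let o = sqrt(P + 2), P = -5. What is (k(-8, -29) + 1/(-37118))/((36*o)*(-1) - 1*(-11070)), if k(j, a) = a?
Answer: -220666715/84236405796 - 1076423*I*sqrt(3)/126354608694 ≈ -0.0026196 - 1.4755e-5*I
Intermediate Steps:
o = I*sqrt(3) (o = sqrt(-5 + 2) = sqrt(-3) = I*sqrt(3) ≈ 1.732*I)
(k(-8, -29) + 1/(-37118))/((36*o)*(-1) - 1*(-11070)) = (-29 + 1/(-37118))/((36*(I*sqrt(3)))*(-1) - 1*(-11070)) = (-29 - 1/37118)/((36*I*sqrt(3))*(-1) + 11070) = -1076423/(37118*(-36*I*sqrt(3) + 11070)) = -1076423/(37118*(11070 - 36*I*sqrt(3)))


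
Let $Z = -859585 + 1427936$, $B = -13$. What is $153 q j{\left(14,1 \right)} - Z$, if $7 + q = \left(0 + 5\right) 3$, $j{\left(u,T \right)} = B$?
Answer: $-584263$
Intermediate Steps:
$j{\left(u,T \right)} = -13$
$q = 8$ ($q = -7 + \left(0 + 5\right) 3 = -7 + 5 \cdot 3 = -7 + 15 = 8$)
$Z = 568351$
$153 q j{\left(14,1 \right)} - Z = 153 \cdot 8 \left(-13\right) - 568351 = 1224 \left(-13\right) - 568351 = -15912 - 568351 = -584263$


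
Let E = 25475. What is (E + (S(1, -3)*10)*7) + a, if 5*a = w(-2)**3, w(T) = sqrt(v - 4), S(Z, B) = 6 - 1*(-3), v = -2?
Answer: 26105 - 6*I*sqrt(6)/5 ≈ 26105.0 - 2.9394*I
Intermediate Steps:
S(Z, B) = 9 (S(Z, B) = 6 + 3 = 9)
w(T) = I*sqrt(6) (w(T) = sqrt(-2 - 4) = sqrt(-6) = I*sqrt(6))
a = -6*I*sqrt(6)/5 (a = (I*sqrt(6))**3/5 = (-6*I*sqrt(6))/5 = -6*I*sqrt(6)/5 ≈ -2.9394*I)
(E + (S(1, -3)*10)*7) + a = (25475 + (9*10)*7) - 6*I*sqrt(6)/5 = (25475 + 90*7) - 6*I*sqrt(6)/5 = (25475 + 630) - 6*I*sqrt(6)/5 = 26105 - 6*I*sqrt(6)/5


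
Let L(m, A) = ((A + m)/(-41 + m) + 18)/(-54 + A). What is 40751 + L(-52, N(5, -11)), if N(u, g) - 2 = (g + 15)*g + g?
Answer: 135170474/3317 ≈ 40751.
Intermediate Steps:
N(u, g) = 2 + g + g*(15 + g) (N(u, g) = 2 + ((g + 15)*g + g) = 2 + ((15 + g)*g + g) = 2 + (g*(15 + g) + g) = 2 + (g + g*(15 + g)) = 2 + g + g*(15 + g))
L(m, A) = (18 + (A + m)/(-41 + m))/(-54 + A) (L(m, A) = ((A + m)/(-41 + m) + 18)/(-54 + A) = (18 + (A + m)/(-41 + m))/(-54 + A))
40751 + L(-52, N(5, -11)) = 40751 + (-738 + (2 + (-11)**2 + 16*(-11)) + 19*(-52))/(2214 - 54*(-52) - 41*(2 + (-11)**2 + 16*(-11)) + (2 + (-11)**2 + 16*(-11))*(-52)) = 40751 + (-738 + (2 + 121 - 176) - 988)/(2214 + 2808 - 41*(2 + 121 - 176) + (2 + 121 - 176)*(-52)) = 40751 + (-738 - 53 - 988)/(2214 + 2808 - 41*(-53) - 53*(-52)) = 40751 - 1779/(2214 + 2808 + 2173 + 2756) = 40751 - 1779/9951 = 40751 + (1/9951)*(-1779) = 40751 - 593/3317 = 135170474/3317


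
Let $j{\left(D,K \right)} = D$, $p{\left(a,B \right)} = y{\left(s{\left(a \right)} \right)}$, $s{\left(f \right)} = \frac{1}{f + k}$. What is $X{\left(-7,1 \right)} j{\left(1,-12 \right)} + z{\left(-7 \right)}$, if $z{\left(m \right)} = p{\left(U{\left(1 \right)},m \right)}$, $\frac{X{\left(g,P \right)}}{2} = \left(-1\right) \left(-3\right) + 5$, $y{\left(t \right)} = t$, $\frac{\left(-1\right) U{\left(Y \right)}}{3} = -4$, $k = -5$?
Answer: $\frac{113}{7} \approx 16.143$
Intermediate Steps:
$U{\left(Y \right)} = 12$ ($U{\left(Y \right)} = \left(-3\right) \left(-4\right) = 12$)
$s{\left(f \right)} = \frac{1}{-5 + f}$ ($s{\left(f \right)} = \frac{1}{f - 5} = \frac{1}{-5 + f}$)
$p{\left(a,B \right)} = \frac{1}{-5 + a}$
$X{\left(g,P \right)} = 16$ ($X{\left(g,P \right)} = 2 \left(\left(-1\right) \left(-3\right) + 5\right) = 2 \left(3 + 5\right) = 2 \cdot 8 = 16$)
$z{\left(m \right)} = \frac{1}{7}$ ($z{\left(m \right)} = \frac{1}{-5 + 12} = \frac{1}{7}$)
$X{\left(-7,1 \right)} j{\left(1,-12 \right)} + z{\left(-7 \right)} = 16 \cdot 1 + \frac{1}{7} = 16 + \frac{1}{7} = \frac{113}{7}$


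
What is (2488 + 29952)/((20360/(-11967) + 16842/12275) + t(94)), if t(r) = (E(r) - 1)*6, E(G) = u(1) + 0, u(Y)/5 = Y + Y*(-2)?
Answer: -2382635683500/2668294043 ≈ -892.94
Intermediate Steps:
u(Y) = -5*Y (u(Y) = 5*(Y + Y*(-2)) = 5*(Y - 2*Y) = 5*(-Y) = -5*Y)
E(G) = -5 (E(G) = -5*1 + 0 = -5 + 0 = -5)
t(r) = -36 (t(r) = (-5 - 1)*6 = -6*6 = -36)
(2488 + 29952)/((20360/(-11967) + 16842/12275) + t(94)) = (2488 + 29952)/((20360/(-11967) + 16842/12275) - 36) = 32440/((20360*(-1/11967) + 16842*(1/12275)) - 36) = 32440/((-20360/11967 + 16842/12275) - 36) = 32440/(-48370786/146894925 - 36) = 32440/(-5336588086/146894925) = 32440*(-146894925/5336588086) = -2382635683500/2668294043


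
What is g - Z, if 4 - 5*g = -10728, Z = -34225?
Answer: 181857/5 ≈ 36371.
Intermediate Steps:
g = 10732/5 (g = 4/5 - 1/5*(-10728) = 4/5 + 10728/5 = 10732/5 ≈ 2146.4)
g - Z = 10732/5 - 1*(-34225) = 10732/5 + 34225 = 181857/5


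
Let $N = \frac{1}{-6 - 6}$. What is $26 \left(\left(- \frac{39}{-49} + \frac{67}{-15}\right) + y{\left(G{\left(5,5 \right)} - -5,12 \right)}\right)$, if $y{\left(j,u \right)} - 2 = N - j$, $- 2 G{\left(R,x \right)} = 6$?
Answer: $- \frac{47827}{490} \approx -97.606$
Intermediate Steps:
$N = - \frac{1}{12}$ ($N = \frac{1}{-12} = - \frac{1}{12} \approx -0.083333$)
$G{\left(R,x \right)} = -3$ ($G{\left(R,x \right)} = \left(- \frac{1}{2}\right) 6 = -3$)
$y{\left(j,u \right)} = \frac{23}{12} - j$ ($y{\left(j,u \right)} = 2 - \left(\frac{1}{12} + j\right) = \frac{23}{12} - j$)
$26 \left(\left(- \frac{39}{-49} + \frac{67}{-15}\right) + y{\left(G{\left(5,5 \right)} - -5,12 \right)}\right) = 26 \left(\left(- \frac{39}{-49} + \frac{67}{-15}\right) + \left(\frac{23}{12} - \left(-3 - -5\right)\right)\right) = 26 \left(\left(\left(-39\right) \left(- \frac{1}{49}\right) + 67 \left(- \frac{1}{15}\right)\right) + \left(\frac{23}{12} - \left(-3 + 5\right)\right)\right) = 26 \left(\left(\frac{39}{49} - \frac{67}{15}\right) + \left(\frac{23}{12} - 2\right)\right) = 26 \left(- \frac{2698}{735} + \left(\frac{23}{12} - 2\right)\right) = 26 \left(- \frac{2698}{735} - \frac{1}{12}\right) = 26 \left(- \frac{3679}{980}\right) = - \frac{47827}{490}$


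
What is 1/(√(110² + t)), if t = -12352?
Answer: -I*√7/42 ≈ -0.062994*I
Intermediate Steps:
1/(√(110² + t)) = 1/(√(110² - 12352)) = 1/(√(12100 - 12352)) = 1/(√(-252)) = 1/(6*I*√7) = -I*√7/42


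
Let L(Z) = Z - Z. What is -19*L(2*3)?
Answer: 0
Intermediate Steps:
L(Z) = 0
-19*L(2*3) = -19*0 = 0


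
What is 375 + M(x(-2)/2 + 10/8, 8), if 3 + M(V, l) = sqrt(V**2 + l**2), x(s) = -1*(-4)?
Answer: 372 + sqrt(1193)/4 ≈ 380.63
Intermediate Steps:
x(s) = 4
M(V, l) = -3 + sqrt(V**2 + l**2)
375 + M(x(-2)/2 + 10/8, 8) = 375 + (-3 + sqrt((4/2 + 10/8)**2 + 8**2)) = 375 + (-3 + sqrt((4*(1/2) + 10*(1/8))**2 + 64)) = 375 + (-3 + sqrt((2 + 5/4)**2 + 64)) = 375 + (-3 + sqrt((13/4)**2 + 64)) = 375 + (-3 + sqrt(169/16 + 64)) = 375 + (-3 + sqrt(1193/16)) = 375 + (-3 + sqrt(1193)/4) = 372 + sqrt(1193)/4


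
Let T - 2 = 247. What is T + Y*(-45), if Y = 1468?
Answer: -65811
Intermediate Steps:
T = 249 (T = 2 + 247 = 249)
T + Y*(-45) = 249 + 1468*(-45) = 249 - 66060 = -65811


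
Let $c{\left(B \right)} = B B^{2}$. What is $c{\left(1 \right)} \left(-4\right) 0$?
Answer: $0$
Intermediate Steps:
$c{\left(B \right)} = B^{3}$
$c{\left(1 \right)} \left(-4\right) 0 = 1^{3} \left(-4\right) 0 = 1 \left(-4\right) 0 = \left(-4\right) 0 = 0$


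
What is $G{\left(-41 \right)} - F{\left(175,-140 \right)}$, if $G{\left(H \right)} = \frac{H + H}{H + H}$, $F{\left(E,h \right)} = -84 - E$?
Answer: $260$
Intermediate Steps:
$G{\left(H \right)} = 1$ ($G{\left(H \right)} = \frac{2 H}{2 H} = 2 H \frac{1}{2 H} = 1$)
$G{\left(-41 \right)} - F{\left(175,-140 \right)} = 1 - \left(-84 - 175\right) = 1 - -259 = 1 + 259 = 260$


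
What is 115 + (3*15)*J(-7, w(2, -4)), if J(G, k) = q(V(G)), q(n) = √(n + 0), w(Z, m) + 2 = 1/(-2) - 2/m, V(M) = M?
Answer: 115 + 45*I*√7 ≈ 115.0 + 119.06*I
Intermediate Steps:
w(Z, m) = -5/2 - 2/m (w(Z, m) = -2 + (1/(-2) - 2/m) = -2 + (1*(-½) - 2/m) = -2 + (-½ - 2/m) = -5/2 - 2/m)
q(n) = √n
J(G, k) = √G
115 + (3*15)*J(-7, w(2, -4)) = 115 + (3*15)*√(-7) = 115 + 45*(I*√7) = 115 + 45*I*√7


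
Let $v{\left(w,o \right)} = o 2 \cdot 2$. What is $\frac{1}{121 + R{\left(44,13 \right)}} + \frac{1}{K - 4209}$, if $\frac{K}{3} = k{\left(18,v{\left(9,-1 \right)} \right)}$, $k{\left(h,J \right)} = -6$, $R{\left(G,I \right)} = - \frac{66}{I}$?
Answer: $\frac{53444}{6370089} \approx 0.0083898$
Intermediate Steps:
$v{\left(w,o \right)} = 4 o$ ($v{\left(w,o \right)} = 2 o 2 = 4 o$)
$K = -18$ ($K = 3 \left(-6\right) = -18$)
$\frac{1}{121 + R{\left(44,13 \right)}} + \frac{1}{K - 4209} = \frac{1}{121 - \frac{66}{13}} + \frac{1}{-18 - 4209} = \frac{1}{121 - \frac{66}{13}} + \frac{1}{-4227} = \frac{1}{121 - \frac{66}{13}} - \frac{1}{4227} = \frac{1}{\frac{1507}{13}} - \frac{1}{4227} = \frac{13}{1507} - \frac{1}{4227} = \frac{53444}{6370089}$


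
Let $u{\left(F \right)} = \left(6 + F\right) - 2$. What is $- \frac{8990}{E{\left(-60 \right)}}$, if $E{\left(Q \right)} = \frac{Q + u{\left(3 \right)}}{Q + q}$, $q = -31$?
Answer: $- \frac{818090}{53} \approx -15436.0$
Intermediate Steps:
$u{\left(F \right)} = 4 + F$
$E{\left(Q \right)} = \frac{7 + Q}{-31 + Q}$ ($E{\left(Q \right)} = \frac{Q + \left(4 + 3\right)}{Q - 31} = \frac{Q + 7}{-31 + Q} = \frac{7 + Q}{-31 + Q}$)
$- \frac{8990}{E{\left(-60 \right)}} = - \frac{8990}{\frac{1}{-31 - 60} \left(7 - 60\right)} = - \frac{8990}{\frac{1}{-91} \left(-53\right)} = - \frac{8990}{\left(- \frac{1}{91}\right) \left(-53\right)} = - \frac{8990}{\frac{53}{91}} = \left(-8990\right) \frac{91}{53} = - \frac{818090}{53}$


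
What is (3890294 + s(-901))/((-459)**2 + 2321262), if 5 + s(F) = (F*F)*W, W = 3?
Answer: 2108564/843981 ≈ 2.4984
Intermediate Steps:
s(F) = -5 + 3*F**2 (s(F) = -5 + (F*F)*3 = -5 + F**2*3 = -5 + 3*F**2)
(3890294 + s(-901))/((-459)**2 + 2321262) = (3890294 + (-5 + 3*(-901)**2))/((-459)**2 + 2321262) = (3890294 + (-5 + 3*811801))/(210681 + 2321262) = (3890294 + (-5 + 2435403))/2531943 = (3890294 + 2435398)*(1/2531943) = 6325692*(1/2531943) = 2108564/843981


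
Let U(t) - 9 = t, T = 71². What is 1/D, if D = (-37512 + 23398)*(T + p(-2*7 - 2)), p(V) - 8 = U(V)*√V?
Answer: -5049/359810813090 - 14*I/179905406545 ≈ -1.4032e-8 - 7.7819e-11*I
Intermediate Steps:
T = 5041
U(t) = 9 + t
p(V) = 8 + √V*(9 + V) (p(V) = 8 + (9 + V)*√V = 8 + √V*(9 + V))
D = -71261586 + 395192*I (D = (-37512 + 23398)*(5041 + (8 + √(-2*7 - 2)*(9 + (-2*7 - 2)))) = -14114*(5041 + (8 + √(-14 - 2)*(9 + (-14 - 2)))) = -14114*(5041 + (8 + √(-16)*(9 - 16))) = -14114*(5041 + (8 + (4*I)*(-7))) = -14114*(5041 + (8 - 28*I)) = -14114*(5049 - 28*I) = -71261586 + 395192*I ≈ -7.1262e+7 + 3.9519e+5*I)
1/D = 1/(-71261586 + 395192*I) = (-71261586 - 395192*I)/5078369815952260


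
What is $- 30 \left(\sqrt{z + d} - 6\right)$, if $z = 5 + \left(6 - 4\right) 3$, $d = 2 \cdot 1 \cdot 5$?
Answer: $180 - 30 \sqrt{21} \approx 42.523$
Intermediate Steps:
$d = 10$ ($d = 2 \cdot 5 = 10$)
$z = 11$ ($z = 5 + \left(6 - 4\right) 3 = 5 + 2 \cdot 3 = 5 + 6 = 11$)
$- 30 \left(\sqrt{z + d} - 6\right) = - 30 \left(\sqrt{11 + 10} - 6\right) = - 30 \left(\sqrt{21} - 6\right) = - 30 \left(-6 + \sqrt{21}\right) = 180 - 30 \sqrt{21}$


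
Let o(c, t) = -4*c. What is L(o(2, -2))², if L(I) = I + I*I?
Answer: 3136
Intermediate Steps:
L(I) = I + I²
L(o(2, -2))² = ((-4*2)*(1 - 4*2))² = (-8*(1 - 8))² = (-8*(-7))² = 56² = 3136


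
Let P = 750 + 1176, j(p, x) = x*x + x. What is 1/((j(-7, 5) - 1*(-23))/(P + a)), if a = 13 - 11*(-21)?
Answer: 2170/53 ≈ 40.943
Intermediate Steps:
j(p, x) = x + x² (j(p, x) = x² + x = x + x²)
P = 1926
a = 244 (a = 13 + 231 = 244)
1/((j(-7, 5) - 1*(-23))/(P + a)) = 1/((5*(1 + 5) - 1*(-23))/(1926 + 244)) = 1/((5*6 + 23)/2170) = 1/((30 + 23)*(1/2170)) = 1/(53*(1/2170)) = 1/(53/2170) = 2170/53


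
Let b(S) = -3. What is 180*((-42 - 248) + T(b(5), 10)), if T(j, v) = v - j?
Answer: -49860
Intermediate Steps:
180*((-42 - 248) + T(b(5), 10)) = 180*((-42 - 248) + (10 - 1*(-3))) = 180*(-290 + (10 + 3)) = 180*(-290 + 13) = 180*(-277) = -49860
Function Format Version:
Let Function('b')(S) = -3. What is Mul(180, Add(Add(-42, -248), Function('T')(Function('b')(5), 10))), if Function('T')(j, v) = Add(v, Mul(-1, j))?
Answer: -49860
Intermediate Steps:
Mul(180, Add(Add(-42, -248), Function('T')(Function('b')(5), 10))) = Mul(180, Add(Add(-42, -248), Add(10, Mul(-1, -3)))) = Mul(180, Add(-290, Add(10, 3))) = Mul(180, Add(-290, 13)) = Mul(180, -277) = -49860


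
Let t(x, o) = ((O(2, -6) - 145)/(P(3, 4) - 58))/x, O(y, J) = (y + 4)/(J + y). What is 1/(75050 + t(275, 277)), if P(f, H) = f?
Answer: 30250/2270262793 ≈ 1.3324e-5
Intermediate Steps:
O(y, J) = (4 + y)/(J + y)
t(x, o) = 293/(110*x) (t(x, o) = (((4 + 2)/(-6 + 2) - 145)/(3 - 58))/x = ((6/(-4) - 145)/(-55))/x = ((-¼*6 - 145)*(-1/55))/x = ((-3/2 - 145)*(-1/55))/x = (-293/2*(-1/55))/x = 293/(110*x))
1/(75050 + t(275, 277)) = 1/(75050 + (293/110)/275) = 1/(75050 + (293/110)*(1/275)) = 1/(75050 + 293/30250) = 1/(2270262793/30250) = 30250/2270262793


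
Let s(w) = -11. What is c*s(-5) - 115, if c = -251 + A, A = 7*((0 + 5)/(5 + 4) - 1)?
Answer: 24122/9 ≈ 2680.2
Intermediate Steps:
A = -28/9 (A = 7*(5/9 - 1) = 7*(-4/9) = -28/9 ≈ -3.1111)
c = -2287/9 (c = -251 - 28/9 = -2287/9 ≈ -254.11)
c*s(-5) - 115 = -2287/9*(-11) - 115 = 25157/9 - 115 = 24122/9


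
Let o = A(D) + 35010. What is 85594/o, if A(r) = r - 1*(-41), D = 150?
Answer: 85594/35201 ≈ 2.4316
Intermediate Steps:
A(r) = 41 + r (A(r) = r + 41 = 41 + r)
o = 35201 (o = (41 + 150) + 35010 = 191 + 35010 = 35201)
85594/o = 85594/35201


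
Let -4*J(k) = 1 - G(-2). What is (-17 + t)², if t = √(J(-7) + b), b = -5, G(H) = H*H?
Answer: (34 - I*√17)²/4 ≈ 284.75 - 70.093*I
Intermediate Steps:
G(H) = H²
J(k) = ¾ (J(k) = -(1 - 1*(-2)²)/4 = -(1 - 1*4)/4 = -(1 - 4)/4 = -¼*(-3) = ¾)
t = I*√17/2 (t = √(¾ - 5) = √(-17/4) = I*√17/2 ≈ 2.0616*I)
(-17 + t)² = (-17 + I*√17/2)²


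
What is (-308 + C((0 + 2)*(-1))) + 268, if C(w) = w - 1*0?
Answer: -42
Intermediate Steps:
C(w) = w (C(w) = w + 0 = w)
(-308 + C((0 + 2)*(-1))) + 268 = (-308 + (0 + 2)*(-1)) + 268 = (-308 + 2*(-1)) + 268 = (-308 - 2) + 268 = -310 + 268 = -42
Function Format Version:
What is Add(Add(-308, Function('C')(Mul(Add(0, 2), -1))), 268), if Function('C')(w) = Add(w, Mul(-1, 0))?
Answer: -42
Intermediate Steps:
Function('C')(w) = w (Function('C')(w) = Add(w, 0) = w)
Add(Add(-308, Function('C')(Mul(Add(0, 2), -1))), 268) = Add(Add(-308, Mul(Add(0, 2), -1)), 268) = Add(Add(-308, Mul(2, -1)), 268) = Add(Add(-308, -2), 268) = Add(-310, 268) = -42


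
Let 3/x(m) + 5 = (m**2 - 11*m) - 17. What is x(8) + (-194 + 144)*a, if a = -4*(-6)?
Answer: -55203/46 ≈ -1200.1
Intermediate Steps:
x(m) = 3/(-22 + m**2 - 11*m) (x(m) = 3/(-5 + ((m**2 - 11*m) - 17)) = 3/(-5 + (-17 + m**2 - 11*m)) = 3/(-22 + m**2 - 11*m))
a = 24
x(8) + (-194 + 144)*a = 3/(-22 + 8**2 - 11*8) + (-194 + 144)*24 = 3/(-22 + 64 - 88) - 50*24 = 3/(-46) - 1200 = 3*(-1/46) - 1200 = -3/46 - 1200 = -55203/46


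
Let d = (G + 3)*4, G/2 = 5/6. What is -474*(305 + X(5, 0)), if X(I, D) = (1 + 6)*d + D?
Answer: -206506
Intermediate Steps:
G = 5/3 (G = 2*(5/6) = 2*(5*(⅙)) = 2*(⅚) = 5/3 ≈ 1.6667)
d = 56/3 (d = (5/3 + 3)*4 = (14/3)*4 = 56/3 ≈ 18.667)
X(I, D) = 392/3 + D (X(I, D) = (1 + 6)*(56/3) + D = 7*(56/3) + D = 392/3 + D)
-474*(305 + X(5, 0)) = -474*(305 + (392/3 + 0)) = -474*(305 + 392/3) = -474*1307/3 = -206506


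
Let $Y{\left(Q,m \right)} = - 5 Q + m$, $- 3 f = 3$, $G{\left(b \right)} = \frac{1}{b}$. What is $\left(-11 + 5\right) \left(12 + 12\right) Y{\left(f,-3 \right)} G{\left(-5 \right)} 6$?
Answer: $\frac{1728}{5} \approx 345.6$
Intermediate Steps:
$f = -1$ ($f = \left(- \frac{1}{3}\right) 3 = -1$)
$Y{\left(Q,m \right)} = m - 5 Q$
$\left(-11 + 5\right) \left(12 + 12\right) Y{\left(f,-3 \right)} G{\left(-5 \right)} 6 = \left(-11 + 5\right) \left(12 + 12\right) \frac{-3 - -5}{-5} \cdot 6 = \left(-6\right) 24 \left(-3 + 5\right) \left(- \frac{1}{5}\right) 6 = - 144 \cdot 2 \left(- \frac{1}{5}\right) 6 = - 144 \left(\left(- \frac{2}{5}\right) 6\right) = \left(-144\right) \left(- \frac{12}{5}\right) = \frac{1728}{5}$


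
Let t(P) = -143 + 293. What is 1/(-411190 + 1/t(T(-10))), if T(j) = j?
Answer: -150/61678499 ≈ -2.4320e-6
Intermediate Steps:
t(P) = 150
1/(-411190 + 1/t(T(-10))) = 1/(-411190 + 1/150) = 1/(-61678499/150) = -150/61678499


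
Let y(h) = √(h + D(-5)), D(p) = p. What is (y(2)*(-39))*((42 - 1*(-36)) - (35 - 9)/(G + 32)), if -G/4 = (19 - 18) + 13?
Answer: -12337*I*√3/4 ≈ -5342.1*I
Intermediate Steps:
G = -56 (G = -4*((19 - 18) + 13) = -4*(1 + 13) = -4*14 = -56)
y(h) = √(-5 + h) (y(h) = √(h - 5) = √(-5 + h))
(y(2)*(-39))*((42 - 1*(-36)) - (35 - 9)/(G + 32)) = (√(-5 + 2)*(-39))*((42 - 1*(-36)) - (35 - 9)/(-56 + 32)) = (√(-3)*(-39))*((42 + 36) - 26/(-24)) = ((I*√3)*(-39))*(78 - 26*(-1)/24) = (-39*I*√3)*(78 - 1*(-13/12)) = (-39*I*√3)*(78 + 13/12) = -39*I*√3*(949/12) = -12337*I*√3/4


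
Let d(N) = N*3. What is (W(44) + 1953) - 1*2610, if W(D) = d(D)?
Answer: -525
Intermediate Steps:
d(N) = 3*N
W(D) = 3*D
(W(44) + 1953) - 1*2610 = (3*44 + 1953) - 1*2610 = (132 + 1953) - 2610 = 2085 - 2610 = -525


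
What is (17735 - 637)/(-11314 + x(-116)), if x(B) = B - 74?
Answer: -8549/5752 ≈ -1.4863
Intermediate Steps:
x(B) = -74 + B
(17735 - 637)/(-11314 + x(-116)) = (17735 - 637)/(-11314 + (-74 - 116)) = 17098/(-11314 - 190) = 17098/(-11504) = 17098*(-1/11504) = -8549/5752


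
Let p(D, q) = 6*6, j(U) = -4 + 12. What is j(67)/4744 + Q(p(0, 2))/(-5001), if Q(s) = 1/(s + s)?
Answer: 359479/213522696 ≈ 0.0016836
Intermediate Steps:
j(U) = 8
p(D, q) = 36
Q(s) = 1/(2*s)
j(67)/4744 + Q(p(0, 2))/(-5001) = 8/4744 + ((½)/36)/(-5001) = 8*(1/4744) + ((½)*(1/36))*(-1/5001) = 1/593 + (1/72)*(-1/5001) = 1/593 - 1/360072 = 359479/213522696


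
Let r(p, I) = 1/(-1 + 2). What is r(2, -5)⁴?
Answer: 1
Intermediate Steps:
r(p, I) = 1 (r(p, I) = 1/1 = 1)
r(2, -5)⁴ = 1⁴ = 1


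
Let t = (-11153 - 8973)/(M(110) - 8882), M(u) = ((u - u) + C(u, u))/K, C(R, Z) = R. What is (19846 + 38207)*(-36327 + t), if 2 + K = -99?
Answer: -315327070866679/149532 ≈ -2.1088e+9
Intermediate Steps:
K = -101 (K = -2 - 99 = -101)
M(u) = -u/101 (M(u) = ((u - u) + u)/(-101) = (0 + u)*(-1/101) = u*(-1/101) = -u/101)
t = 1016363/448596 (t = (-11153 - 8973)/(-1/101*110 - 8882) = -20126/(-110/101 - 8882) = -20126/(-897192/101) = -20126*(-101/897192) = 1016363/448596 ≈ 2.2657)
(19846 + 38207)*(-36327 + t) = (19846 + 38207)*(-36327 + 1016363/448596) = 58053*(-16295130529/448596) = -315327070866679/149532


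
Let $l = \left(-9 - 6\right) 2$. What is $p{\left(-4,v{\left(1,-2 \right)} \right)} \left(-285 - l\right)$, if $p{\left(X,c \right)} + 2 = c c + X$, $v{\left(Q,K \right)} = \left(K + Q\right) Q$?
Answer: $1275$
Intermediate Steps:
$l = -30$ ($l = \left(-15\right) 2 = -30$)
$v{\left(Q,K \right)} = Q \left(K + Q\right)$
$p{\left(X,c \right)} = -2 + X + c^{2}$ ($p{\left(X,c \right)} = -2 + \left(c c + X\right) = -2 + \left(c^{2} + X\right) = -2 + \left(X + c^{2}\right) = -2 + X + c^{2}$)
$p{\left(-4,v{\left(1,-2 \right)} \right)} \left(-285 - l\right) = \left(-2 - 4 + \left(1 \left(-2 + 1\right)\right)^{2}\right) \left(-285 - -30\right) = \left(-2 - 4 + \left(1 \left(-1\right)\right)^{2}\right) \left(-285 + 30\right) = \left(-2 - 4 + \left(-1\right)^{2}\right) \left(-255\right) = \left(-2 - 4 + 1\right) \left(-255\right) = \left(-5\right) \left(-255\right) = 1275$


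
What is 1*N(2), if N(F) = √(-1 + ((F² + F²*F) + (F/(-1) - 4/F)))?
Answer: √7 ≈ 2.6458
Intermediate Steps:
N(F) = √(-1 + F² + F³ - F - 4/F) (N(F) = √(-1 + ((F² + F³) + (F*(-1) - 4/F))) = √(-1 + ((F² + F³) + (-F - 4/F))) = √(-1 + (F² + F³ - F - 4/F)) = √(-1 + F² + F³ - F - 4/F))
1*N(2) = 1*√(-1 + 2² + 2³ - 1*2 - 4/2) = 1*√(-1 + 4 + 8 - 2 - 4*½) = 1*√(-1 + 4 + 8 - 2 - 2) = 1*√7 = √7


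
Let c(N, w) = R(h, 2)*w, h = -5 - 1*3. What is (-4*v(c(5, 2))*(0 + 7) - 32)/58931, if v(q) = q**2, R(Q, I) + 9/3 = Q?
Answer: -13584/58931 ≈ -0.23051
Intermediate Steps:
h = -8 (h = -5 - 3 = -8)
R(Q, I) = -3 + Q
c(N, w) = -11*w (c(N, w) = (-3 - 8)*w = -11*w)
(-4*v(c(5, 2))*(0 + 7) - 32)/58931 = (-4*(-11*2)**2*(0 + 7) - 32)/58931 = (-4*(-22)**2*7 - 32)*(1/58931) = (-1936*7 - 32)*(1/58931) = (-4*3388 - 32)*(1/58931) = (-13552 - 32)*(1/58931) = -13584*1/58931 = -13584/58931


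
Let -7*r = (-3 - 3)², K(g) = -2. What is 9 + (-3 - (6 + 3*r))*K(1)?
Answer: -27/7 ≈ -3.8571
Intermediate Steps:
r = -36/7 (r = -(-3 - 3)²/7 = -⅐*(-6)² = -⅐*36 = -36/7 ≈ -5.1429)
9 + (-3 - (6 + 3*r))*K(1) = 9 + (-3 - (6 + 3*(-36/7)))*(-2) = 9 + (-3 - (6 - 108/7))*(-2) = 9 + (-3 - 1*(-66/7))*(-2) = 9 + (-3 + 66/7)*(-2) = 9 + (45/7)*(-2) = 9 - 90/7 = -27/7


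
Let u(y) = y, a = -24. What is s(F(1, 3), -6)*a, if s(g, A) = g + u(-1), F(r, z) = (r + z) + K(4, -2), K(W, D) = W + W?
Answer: -264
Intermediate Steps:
K(W, D) = 2*W
F(r, z) = 8 + r + z (F(r, z) = (r + z) + 2*4 = (r + z) + 8 = 8 + r + z)
s(g, A) = -1 + g (s(g, A) = g - 1 = -1 + g)
s(F(1, 3), -6)*a = (-1 + (8 + 1 + 3))*(-24) = (-1 + 12)*(-24) = 11*(-24) = -264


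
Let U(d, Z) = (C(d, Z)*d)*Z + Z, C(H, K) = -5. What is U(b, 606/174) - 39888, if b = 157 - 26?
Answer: -1222806/29 ≈ -42166.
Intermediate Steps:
b = 131
U(d, Z) = Z - 5*Z*d (U(d, Z) = (-5*d)*Z + Z = -5*Z*d + Z = Z - 5*Z*d)
U(b, 606/174) - 39888 = (606/174)*(1 - 5*131) - 39888 = (606*(1/174))*(1 - 655) - 39888 = (101/29)*(-654) - 39888 = -66054/29 - 39888 = -1222806/29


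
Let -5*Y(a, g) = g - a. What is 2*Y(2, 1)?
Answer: ⅖ ≈ 0.40000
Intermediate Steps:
Y(a, g) = -g/5 + a/5 (Y(a, g) = -(g - a)/5 = -g/5 + a/5)
2*Y(2, 1) = 2*(-⅕*1 + (⅕)*2) = 2*(-⅕ + ⅖) = 2*(⅕) = ⅖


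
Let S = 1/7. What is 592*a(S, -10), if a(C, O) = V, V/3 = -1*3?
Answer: -5328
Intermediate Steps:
V = -9 (V = 3*(-1*3) = 3*(-3) = -9)
S = ⅐ ≈ 0.14286
a(C, O) = -9
592*a(S, -10) = 592*(-9) = -5328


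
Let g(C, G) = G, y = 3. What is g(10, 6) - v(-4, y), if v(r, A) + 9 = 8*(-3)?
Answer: 39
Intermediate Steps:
v(r, A) = -33 (v(r, A) = -9 + 8*(-3) = -9 - 24 = -33)
g(10, 6) - v(-4, y) = 6 - 1*(-33) = 6 + 33 = 39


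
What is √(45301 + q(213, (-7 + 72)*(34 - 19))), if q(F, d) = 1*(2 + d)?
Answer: 3*√5142 ≈ 215.12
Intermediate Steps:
q(F, d) = 2 + d
√(45301 + q(213, (-7 + 72)*(34 - 19))) = √(45301 + (2 + (-7 + 72)*(34 - 19))) = √(45301 + (2 + 65*15)) = √(45301 + (2 + 975)) = √(45301 + 977) = √46278 = 3*√5142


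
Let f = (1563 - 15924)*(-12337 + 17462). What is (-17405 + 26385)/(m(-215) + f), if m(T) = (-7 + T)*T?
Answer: -1796/14710479 ≈ -0.00012209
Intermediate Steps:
f = -73600125 (f = -14361*5125 = -73600125)
m(T) = T*(-7 + T)
(-17405 + 26385)/(m(-215) + f) = (-17405 + 26385)/(-215*(-7 - 215) - 73600125) = 8980/(-215*(-222) - 73600125) = 8980/(47730 - 73600125) = 8980/(-73552395) = 8980*(-1/73552395) = -1796/14710479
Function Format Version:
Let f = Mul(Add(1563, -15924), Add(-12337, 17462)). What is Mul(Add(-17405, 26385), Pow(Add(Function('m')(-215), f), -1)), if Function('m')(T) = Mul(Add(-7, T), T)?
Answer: Rational(-1796, 14710479) ≈ -0.00012209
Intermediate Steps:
f = -73600125 (f = Mul(-14361, 5125) = -73600125)
Function('m')(T) = Mul(T, Add(-7, T))
Mul(Add(-17405, 26385), Pow(Add(Function('m')(-215), f), -1)) = Mul(Add(-17405, 26385), Pow(Add(Mul(-215, Add(-7, -215)), -73600125), -1)) = Mul(8980, Pow(Add(Mul(-215, -222), -73600125), -1)) = Mul(8980, Pow(Add(47730, -73600125), -1)) = Mul(8980, Pow(-73552395, -1)) = Mul(8980, Rational(-1, 73552395)) = Rational(-1796, 14710479)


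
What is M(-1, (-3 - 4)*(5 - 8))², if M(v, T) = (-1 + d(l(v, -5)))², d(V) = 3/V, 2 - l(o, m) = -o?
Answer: 16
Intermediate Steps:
l(o, m) = 2 + o (l(o, m) = 2 - (-1)*o = 2 + o)
M(v, T) = (-1 + 3/(2 + v))²
M(-1, (-3 - 4)*(5 - 8))² = ((-1 - 1)²/(2 - 1)²)² = ((-2)²/1²)² = (4*1)² = 4² = 16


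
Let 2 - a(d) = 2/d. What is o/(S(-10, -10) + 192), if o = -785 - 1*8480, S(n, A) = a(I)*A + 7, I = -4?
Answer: -9265/174 ≈ -53.247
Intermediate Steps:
a(d) = 2 - 2/d
S(n, A) = 7 + 5*A/2 (S(n, A) = (2 - 2/(-4))*A + 7 = (2 - 2*(-¼))*A + 7 = (2 + ½)*A + 7 = 5*A/2 + 7 = 7 + 5*A/2)
o = -9265 (o = -785 - 8480 = -9265)
o/(S(-10, -10) + 192) = -9265/((7 + (5/2)*(-10)) + 192) = -9265/((7 - 25) + 192) = -9265/(-18 + 192) = -9265/174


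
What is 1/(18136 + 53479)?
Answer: 1/71615 ≈ 1.3964e-5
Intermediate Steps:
1/(18136 + 53479) = 1/71615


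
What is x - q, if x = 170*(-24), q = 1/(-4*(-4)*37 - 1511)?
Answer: -3749519/919 ≈ -4080.0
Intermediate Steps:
q = -1/919 (q = 1/(16*37 - 1511) = 1/(592 - 1511) = 1/(-919) = -1/919 ≈ -0.0010881)
x = -4080
x - q = -4080 - 1*(-1/919) = -4080 + 1/919 = -3749519/919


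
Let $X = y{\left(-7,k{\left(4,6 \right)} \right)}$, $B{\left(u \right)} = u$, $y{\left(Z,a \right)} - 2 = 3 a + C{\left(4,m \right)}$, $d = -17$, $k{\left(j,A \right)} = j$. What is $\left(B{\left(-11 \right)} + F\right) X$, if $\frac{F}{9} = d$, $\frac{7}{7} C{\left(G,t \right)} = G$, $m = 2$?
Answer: $-2952$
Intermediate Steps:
$C{\left(G,t \right)} = G$
$y{\left(Z,a \right)} = 6 + 3 a$ ($y{\left(Z,a \right)} = 2 + \left(3 a + 4\right) = 2 + \left(4 + 3 a\right) = 6 + 3 a$)
$F = -153$ ($F = 9 \left(-17\right) = -153$)
$X = 18$ ($X = 6 + 3 \cdot 4 = 6 + 12 = 18$)
$\left(B{\left(-11 \right)} + F\right) X = \left(-11 - 153\right) 18 = \left(-164\right) 18 = -2952$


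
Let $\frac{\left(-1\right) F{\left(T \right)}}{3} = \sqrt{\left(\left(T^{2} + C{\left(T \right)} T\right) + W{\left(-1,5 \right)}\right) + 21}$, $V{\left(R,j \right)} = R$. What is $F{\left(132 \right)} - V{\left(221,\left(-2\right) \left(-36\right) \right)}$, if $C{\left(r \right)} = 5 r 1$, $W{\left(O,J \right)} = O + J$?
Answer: $-221 - 3 \sqrt{104569} \approx -1191.1$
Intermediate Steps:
$W{\left(O,J \right)} = J + O$
$C{\left(r \right)} = 5 r$
$F{\left(T \right)} = - 3 \sqrt{25 + 6 T^{2}}$ ($F{\left(T \right)} = - 3 \sqrt{\left(\left(T^{2} + 5 T T\right) + \left(5 - 1\right)\right) + 21} = - 3 \sqrt{\left(\left(T^{2} + 5 T^{2}\right) + 4\right) + 21} = - 3 \sqrt{\left(6 T^{2} + 4\right) + 21} = - 3 \sqrt{\left(4 + 6 T^{2}\right) + 21} = - 3 \sqrt{25 + 6 T^{2}}$)
$F{\left(132 \right)} - V{\left(221,\left(-2\right) \left(-36\right) \right)} = - 3 \sqrt{25 + 6 \cdot 132^{2}} - 221 = - 3 \sqrt{25 + 6 \cdot 17424} - 221 = - 3 \sqrt{25 + 104544} - 221 = - 3 \sqrt{104569} - 221 = -221 - 3 \sqrt{104569}$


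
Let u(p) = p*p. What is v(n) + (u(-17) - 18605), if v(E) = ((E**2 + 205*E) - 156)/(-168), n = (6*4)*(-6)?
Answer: -255679/14 ≈ -18263.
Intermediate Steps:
u(p) = p**2
n = -144 (n = 24*(-6) = -144)
v(E) = 13/14 - 205*E/168 - E**2/168 (v(E) = (-156 + E**2 + 205*E)*(-1/168) = 13/14 - 205*E/168 - E**2/168)
v(n) + (u(-17) - 18605) = (13/14 - 205/168*(-144) - 1/168*(-144)**2) + ((-17)**2 - 18605) = (13/14 + 1230/7 - 1/168*20736) + (289 - 18605) = (13/14 + 1230/7 - 864/7) - 18316 = 745/14 - 18316 = -255679/14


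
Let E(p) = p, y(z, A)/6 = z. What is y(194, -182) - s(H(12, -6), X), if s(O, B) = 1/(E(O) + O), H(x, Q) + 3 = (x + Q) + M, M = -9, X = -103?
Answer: 13969/12 ≈ 1164.1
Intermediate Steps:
y(z, A) = 6*z
H(x, Q) = -12 + Q + x (H(x, Q) = -3 + ((x + Q) - 9) = -3 + ((Q + x) - 9) = -3 + (-9 + Q + x) = -12 + Q + x)
s(O, B) = 1/(2*O) (s(O, B) = 1/(O + O) = 1/(2*O))
y(194, -182) - s(H(12, -6), X) = 6*194 - 1/(2*(-12 - 6 + 12)) = 1164 - 1/(2*(-6)) = 1164 - (-1)/(2*6) = 1164 - 1*(-1/12) = 1164 + 1/12 = 13969/12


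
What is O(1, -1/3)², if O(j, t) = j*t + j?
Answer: 4/9 ≈ 0.44444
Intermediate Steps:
O(j, t) = j + j*t
O(1, -1/3)² = (1*(1 - 1/3))² = (1*(1 - 1*⅓))² = (1*(1 - ⅓))² = (1*(⅔))² = (⅔)² = 4/9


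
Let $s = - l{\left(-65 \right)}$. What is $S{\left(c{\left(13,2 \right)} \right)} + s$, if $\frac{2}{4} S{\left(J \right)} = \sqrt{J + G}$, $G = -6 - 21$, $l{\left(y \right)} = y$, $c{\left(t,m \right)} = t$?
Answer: $65 + 2 i \sqrt{14} \approx 65.0 + 7.4833 i$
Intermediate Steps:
$G = -27$ ($G = -6 - 21 = -27$)
$S{\left(J \right)} = 2 \sqrt{-27 + J}$ ($S{\left(J \right)} = 2 \sqrt{J - 27} = 2 \sqrt{-27 + J}$)
$s = 65$ ($s = \left(-1\right) \left(-65\right) = 65$)
$S{\left(c{\left(13,2 \right)} \right)} + s = 2 \sqrt{-27 + 13} + 65 = 2 \sqrt{-14} + 65 = 2 i \sqrt{14} + 65 = 65 + 2 i \sqrt{14}$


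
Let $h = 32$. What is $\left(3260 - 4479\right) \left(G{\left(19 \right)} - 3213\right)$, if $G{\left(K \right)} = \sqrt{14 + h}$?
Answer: $3916647 - 1219 \sqrt{46} \approx 3.9084 \cdot 10^{6}$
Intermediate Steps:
$G{\left(K \right)} = \sqrt{46}$ ($G{\left(K \right)} = \sqrt{14 + 32} = \sqrt{46}$)
$\left(3260 - 4479\right) \left(G{\left(19 \right)} - 3213\right) = \left(3260 - 4479\right) \left(\sqrt{46} - 3213\right) = - 1219 \left(-3213 + \sqrt{46}\right) = 3916647 - 1219 \sqrt{46}$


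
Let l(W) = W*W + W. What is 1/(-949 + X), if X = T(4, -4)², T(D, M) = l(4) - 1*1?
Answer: -1/588 ≈ -0.0017007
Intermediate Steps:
l(W) = W + W² (l(W) = W² + W = W + W²)
T(D, M) = 19 (T(D, M) = 4*(1 + 4) - 1*1 = 4*5 - 1 = 20 - 1 = 19)
X = 361 (X = 19² = 361)
1/(-949 + X) = 1/(-949 + 361) = 1/(-588) = -1/588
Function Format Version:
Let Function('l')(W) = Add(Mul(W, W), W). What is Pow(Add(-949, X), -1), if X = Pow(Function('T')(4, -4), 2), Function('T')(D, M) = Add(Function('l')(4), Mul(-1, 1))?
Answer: Rational(-1, 588) ≈ -0.0017007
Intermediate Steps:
Function('l')(W) = Add(W, Pow(W, 2)) (Function('l')(W) = Add(Pow(W, 2), W) = Add(W, Pow(W, 2)))
Function('T')(D, M) = 19 (Function('T')(D, M) = Add(Mul(4, Add(1, 4)), Mul(-1, 1)) = Add(Mul(4, 5), -1) = Add(20, -1) = 19)
X = 361 (X = Pow(19, 2) = 361)
Pow(Add(-949, X), -1) = Pow(Add(-949, 361), -1) = Pow(-588, -1) = Rational(-1, 588)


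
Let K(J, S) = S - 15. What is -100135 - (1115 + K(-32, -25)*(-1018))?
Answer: -141970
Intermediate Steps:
K(J, S) = -15 + S
-100135 - (1115 + K(-32, -25)*(-1018)) = -100135 - (1115 + (-15 - 25)*(-1018)) = -100135 - (1115 - 40*(-1018)) = -100135 - (1115 + 40720) = -100135 - 1*41835 = -100135 - 41835 = -141970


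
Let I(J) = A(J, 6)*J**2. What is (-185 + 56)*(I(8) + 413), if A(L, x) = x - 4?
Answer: -69789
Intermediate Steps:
A(L, x) = -4 + x
I(J) = 2*J**2 (I(J) = (-4 + 6)*J**2 = 2*J**2)
(-185 + 56)*(I(8) + 413) = (-185 + 56)*(2*8**2 + 413) = -129*(2*64 + 413) = -129*(128 + 413) = -129*541 = -69789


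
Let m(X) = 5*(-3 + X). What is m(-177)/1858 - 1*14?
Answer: -13456/929 ≈ -14.484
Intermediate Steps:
m(X) = -15 + 5*X
m(-177)/1858 - 1*14 = (-15 + 5*(-177))/1858 - 1*14 = (-15 - 885)*(1/1858) - 14 = -900*1/1858 - 14 = -450/929 - 14 = -13456/929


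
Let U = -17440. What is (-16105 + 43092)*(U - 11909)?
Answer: -792041463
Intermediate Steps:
(-16105 + 43092)*(U - 11909) = (-16105 + 43092)*(-17440 - 11909) = 26987*(-29349) = -792041463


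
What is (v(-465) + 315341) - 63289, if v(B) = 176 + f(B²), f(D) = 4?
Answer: 252232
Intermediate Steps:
v(B) = 180 (v(B) = 176 + 4 = 180)
(v(-465) + 315341) - 63289 = (180 + 315341) - 63289 = 315521 - 63289 = 252232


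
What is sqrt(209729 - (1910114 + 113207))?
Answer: 2*I*sqrt(453398) ≈ 1346.7*I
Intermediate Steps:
sqrt(209729 - (1910114 + 113207)) = sqrt(209729 - 1*2023321) = sqrt(209729 - 2023321) = sqrt(-1813592) = 2*I*sqrt(453398)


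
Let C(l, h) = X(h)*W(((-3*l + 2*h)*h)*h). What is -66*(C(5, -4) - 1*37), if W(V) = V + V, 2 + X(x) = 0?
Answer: -94710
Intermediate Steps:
X(x) = -2 (X(x) = -2 + 0 = -2)
W(V) = 2*V
C(l, h) = -4*h**2*(-3*l + 2*h) (C(l, h) = -4*((-3*l + 2*h)*h)*h = -4*(h*(-3*l + 2*h))*h = -4*h**2*(-3*l + 2*h))
-66*(C(5, -4) - 1*37) = -66*((-4)**2*(-8*(-4) + 12*5) - 1*37) = -66*(16*(32 + 60) - 37) = -66*(16*92 - 37) = -66*(1472 - 37) = -66*1435 = -94710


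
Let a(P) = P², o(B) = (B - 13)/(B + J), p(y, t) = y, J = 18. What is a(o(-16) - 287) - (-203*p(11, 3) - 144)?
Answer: 373117/4 ≈ 93279.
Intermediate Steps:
o(B) = (-13 + B)/(18 + B) (o(B) = (B - 13)/(B + 18) = (-13 + B)/(18 + B))
a(o(-16) - 287) - (-203*p(11, 3) - 144) = ((-13 - 16)/(18 - 16) - 287)² - (-203*11 - 144) = (-29/2 - 287)² - (-2233 - 144) = ((½)*(-29) - 287)² - 1*(-2377) = (-29/2 - 287)² + 2377 = (-603/2)² + 2377 = 363609/4 + 2377 = 373117/4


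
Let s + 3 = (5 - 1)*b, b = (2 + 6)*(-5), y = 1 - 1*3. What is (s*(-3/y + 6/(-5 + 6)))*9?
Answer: -22005/2 ≈ -11003.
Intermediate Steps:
y = -2 (y = 1 - 3 = -2)
b = -40 (b = 8*(-5) = -40)
s = -163 (s = -3 + (5 - 1)*(-40) = -3 + 4*(-40) = -3 - 160 = -163)
(s*(-3/y + 6/(-5 + 6)))*9 = -163*(-3/(-2) + 6/(-5 + 6))*9 = -163*(-3*(-½) + 6/1)*9 = -163*(3/2 + 6*1)*9 = -163*(3/2 + 6)*9 = -163*15/2*9 = -2445/2*9 = -22005/2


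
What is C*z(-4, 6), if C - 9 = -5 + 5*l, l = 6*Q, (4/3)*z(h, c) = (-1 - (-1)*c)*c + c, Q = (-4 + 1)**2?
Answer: 7398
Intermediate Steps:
Q = 9 (Q = (-3)**2 = 9)
z(h, c) = 3*c/4 + 3*c*(-1 + c)/4 (z(h, c) = 3*((-1 - (-1)*c)*c + c)/4 = 3*((-1 + c)*c + c)/4 = 3*(c*(-1 + c) + c)/4 = 3*(c + c*(-1 + c))/4 = 3*c/4 + 3*c*(-1 + c)/4)
l = 54 (l = 6*9 = 54)
C = 274 (C = 9 + (-5 + 5*54) = 9 + (-5 + 270) = 9 + 265 = 274)
C*z(-4, 6) = 274*((3/4)*6**2) = 274*((3/4)*36) = 274*27 = 7398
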